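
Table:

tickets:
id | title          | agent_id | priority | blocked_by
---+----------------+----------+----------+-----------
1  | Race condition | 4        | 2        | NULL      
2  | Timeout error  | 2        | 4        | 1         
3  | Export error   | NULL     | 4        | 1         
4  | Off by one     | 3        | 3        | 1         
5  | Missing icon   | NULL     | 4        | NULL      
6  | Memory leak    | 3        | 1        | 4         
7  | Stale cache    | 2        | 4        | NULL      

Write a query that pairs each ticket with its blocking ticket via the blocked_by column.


This is a self-join: tickets is joined to a second copy of itself, matching each row's blocked_by to another row's id. Use LEFT JOIN so rows with blocked_by=NULL are kept.
  - ticket 1 (Race condition): blocked_by=NULL -> NULL
  - ticket 2 (Timeout error): blocked_by=1 -> Race condition
  - ticket 3 (Export error): blocked_by=1 -> Race condition
  - ticket 4 (Off by one): blocked_by=1 -> Race condition
  - ticket 5 (Missing icon): blocked_by=NULL -> NULL
  - ticket 6 (Memory leak): blocked_by=4 -> Off by one
  - ticket 7 (Stale cache): blocked_by=NULL -> NULL

SQL:
SELECT a.title AS item, b.title AS blocked_by
FROM tickets a
LEFT JOIN tickets b ON a.blocked_by = b.id

Result:
item           | blocked_by    
---------------+---------------
Race condition | NULL          
Timeout error  | Race condition
Export error   | Race condition
Off by one     | Race condition
Missing icon   | NULL          
Memory leak    | Off by one    
Stale cache    | NULL          


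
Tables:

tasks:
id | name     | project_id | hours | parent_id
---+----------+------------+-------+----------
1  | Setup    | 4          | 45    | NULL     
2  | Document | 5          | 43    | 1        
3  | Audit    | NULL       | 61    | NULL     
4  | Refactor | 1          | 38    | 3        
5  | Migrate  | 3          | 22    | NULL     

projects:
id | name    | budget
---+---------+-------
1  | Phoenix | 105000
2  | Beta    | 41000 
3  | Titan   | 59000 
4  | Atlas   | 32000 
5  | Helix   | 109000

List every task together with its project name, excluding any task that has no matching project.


INNER JOIN keeps only tasks rows whose project_id matches an id in projects. Walk through each task:
  - task 1 (Setup): project_id=4 -> matches Atlas
  - task 2 (Document): project_id=5 -> matches Helix
  - task 3 (Audit): project_id=NULL, no match -> dropped
  - task 4 (Refactor): project_id=1 -> matches Phoenix
  - task 5 (Migrate): project_id=3 -> matches Titan
So 1 of 5 rows is dropped.

SQL:
SELECT a.name, b.name AS project
FROM tasks a
INNER JOIN projects b ON a.project_id = b.id

Result:
name     | project
---------+--------
Setup    | Atlas  
Document | Helix  
Refactor | Phoenix
Migrate  | Titan  


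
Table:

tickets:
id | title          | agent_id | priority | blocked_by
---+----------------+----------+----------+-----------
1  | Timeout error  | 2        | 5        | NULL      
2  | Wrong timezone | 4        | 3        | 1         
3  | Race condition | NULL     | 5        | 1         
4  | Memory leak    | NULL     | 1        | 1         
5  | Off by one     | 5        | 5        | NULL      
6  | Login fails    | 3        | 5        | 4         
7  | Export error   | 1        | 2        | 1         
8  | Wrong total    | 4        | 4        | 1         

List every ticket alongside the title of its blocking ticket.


This is a self-join: tickets is joined to a second copy of itself, matching each row's blocked_by to another row's id. Use LEFT JOIN so rows with blocked_by=NULL are kept.
  - ticket 1 (Timeout error): blocked_by=NULL -> NULL
  - ticket 2 (Wrong timezone): blocked_by=1 -> Timeout error
  - ticket 3 (Race condition): blocked_by=1 -> Timeout error
  - ticket 4 (Memory leak): blocked_by=1 -> Timeout error
  - ticket 5 (Off by one): blocked_by=NULL -> NULL
  - ticket 6 (Login fails): blocked_by=4 -> Memory leak
  - ticket 7 (Export error): blocked_by=1 -> Timeout error
  - ticket 8 (Wrong total): blocked_by=1 -> Timeout error

SQL:
SELECT a.title AS item, b.title AS blocked_by
FROM tickets a
LEFT JOIN tickets b ON a.blocked_by = b.id

Result:
item           | blocked_by   
---------------+--------------
Timeout error  | NULL         
Wrong timezone | Timeout error
Race condition | Timeout error
Memory leak    | Timeout error
Off by one     | NULL         
Login fails    | Memory leak  
Export error   | Timeout error
Wrong total    | Timeout error


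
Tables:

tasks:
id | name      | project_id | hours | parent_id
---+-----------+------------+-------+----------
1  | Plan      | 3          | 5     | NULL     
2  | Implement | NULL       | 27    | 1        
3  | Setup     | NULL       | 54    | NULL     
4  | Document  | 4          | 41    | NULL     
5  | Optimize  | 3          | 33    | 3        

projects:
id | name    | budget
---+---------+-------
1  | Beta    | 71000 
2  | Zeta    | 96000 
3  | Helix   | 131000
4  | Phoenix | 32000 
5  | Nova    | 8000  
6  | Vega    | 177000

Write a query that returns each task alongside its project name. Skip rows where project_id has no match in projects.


INNER JOIN keeps only tasks rows whose project_id matches an id in projects. Walk through each task:
  - task 1 (Plan): project_id=3 -> matches Helix
  - task 2 (Implement): project_id=NULL, no match -> dropped
  - task 3 (Setup): project_id=NULL, no match -> dropped
  - task 4 (Document): project_id=4 -> matches Phoenix
  - task 5 (Optimize): project_id=3 -> matches Helix
So 2 of 5 rows are dropped.

SQL:
SELECT a.name, b.name AS project
FROM tasks a
INNER JOIN projects b ON a.project_id = b.id

Result:
name     | project
---------+--------
Plan     | Helix  
Document | Phoenix
Optimize | Helix  


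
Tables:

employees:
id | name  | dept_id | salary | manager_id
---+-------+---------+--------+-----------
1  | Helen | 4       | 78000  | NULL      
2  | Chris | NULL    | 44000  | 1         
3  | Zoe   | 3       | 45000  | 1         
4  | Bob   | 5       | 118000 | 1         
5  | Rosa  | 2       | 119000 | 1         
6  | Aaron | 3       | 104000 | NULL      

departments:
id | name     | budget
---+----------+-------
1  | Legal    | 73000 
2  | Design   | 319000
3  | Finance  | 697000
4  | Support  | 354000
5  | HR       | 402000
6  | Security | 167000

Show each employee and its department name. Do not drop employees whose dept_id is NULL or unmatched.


LEFT JOIN keeps every row from employees (the left table); where dept_id has no match in departments, the department columns become NULL. Walk through each employee:
  - employee 1 (Helen): dept_id=4 -> matches Support
  - employee 2 (Chris): dept_id=NULL, no match -> kept with NULL
  - employee 3 (Zoe): dept_id=3 -> matches Finance
  - employee 4 (Bob): dept_id=5 -> matches HR
  - employee 5 (Rosa): dept_id=2 -> matches Design
  - employee 6 (Aaron): dept_id=3 -> matches Finance
All 6 rows appear; 1 has NULL department.

SQL:
SELECT a.name, b.name AS department
FROM employees a
LEFT JOIN departments b ON a.dept_id = b.id

Result:
name  | department
------+-----------
Helen | Support   
Chris | NULL      
Zoe   | Finance   
Bob   | HR        
Rosa  | Design    
Aaron | Finance   


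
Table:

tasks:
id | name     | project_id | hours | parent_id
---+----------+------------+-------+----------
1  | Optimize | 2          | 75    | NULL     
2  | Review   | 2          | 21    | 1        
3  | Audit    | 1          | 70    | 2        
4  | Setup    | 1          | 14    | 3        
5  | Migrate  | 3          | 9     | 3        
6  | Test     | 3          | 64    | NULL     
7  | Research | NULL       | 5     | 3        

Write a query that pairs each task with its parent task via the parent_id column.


This is a self-join: tasks is joined to a second copy of itself, matching each row's parent_id to another row's id. Use LEFT JOIN so rows with parent_id=NULL are kept.
  - task 1 (Optimize): parent_id=NULL -> NULL
  - task 2 (Review): parent_id=1 -> Optimize
  - task 3 (Audit): parent_id=2 -> Review
  - task 4 (Setup): parent_id=3 -> Audit
  - task 5 (Migrate): parent_id=3 -> Audit
  - task 6 (Test): parent_id=NULL -> NULL
  - task 7 (Research): parent_id=3 -> Audit

SQL:
SELECT a.name AS item, b.name AS parent
FROM tasks a
LEFT JOIN tasks b ON a.parent_id = b.id

Result:
item     | parent  
---------+---------
Optimize | NULL    
Review   | Optimize
Audit    | Review  
Setup    | Audit   
Migrate  | Audit   
Test     | NULL    
Research | Audit   


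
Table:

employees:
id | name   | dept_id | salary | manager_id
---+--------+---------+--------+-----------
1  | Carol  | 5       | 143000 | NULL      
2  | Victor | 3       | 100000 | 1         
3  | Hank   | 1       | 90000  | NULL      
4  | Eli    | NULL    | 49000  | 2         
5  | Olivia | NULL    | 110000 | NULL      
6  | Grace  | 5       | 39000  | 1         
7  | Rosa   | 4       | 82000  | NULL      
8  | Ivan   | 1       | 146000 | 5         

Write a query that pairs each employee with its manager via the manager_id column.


This is a self-join: employees is joined to a second copy of itself, matching each row's manager_id to another row's id. Use LEFT JOIN so rows with manager_id=NULL are kept.
  - employee 1 (Carol): manager_id=NULL -> NULL
  - employee 2 (Victor): manager_id=1 -> Carol
  - employee 3 (Hank): manager_id=NULL -> NULL
  - employee 4 (Eli): manager_id=2 -> Victor
  - employee 5 (Olivia): manager_id=NULL -> NULL
  - employee 6 (Grace): manager_id=1 -> Carol
  - employee 7 (Rosa): manager_id=NULL -> NULL
  - employee 8 (Ivan): manager_id=5 -> Olivia

SQL:
SELECT a.name AS item, b.name AS manager
FROM employees a
LEFT JOIN employees b ON a.manager_id = b.id

Result:
item   | manager
-------+--------
Carol  | NULL   
Victor | Carol  
Hank   | NULL   
Eli    | Victor 
Olivia | NULL   
Grace  | Carol  
Rosa   | NULL   
Ivan   | Olivia 


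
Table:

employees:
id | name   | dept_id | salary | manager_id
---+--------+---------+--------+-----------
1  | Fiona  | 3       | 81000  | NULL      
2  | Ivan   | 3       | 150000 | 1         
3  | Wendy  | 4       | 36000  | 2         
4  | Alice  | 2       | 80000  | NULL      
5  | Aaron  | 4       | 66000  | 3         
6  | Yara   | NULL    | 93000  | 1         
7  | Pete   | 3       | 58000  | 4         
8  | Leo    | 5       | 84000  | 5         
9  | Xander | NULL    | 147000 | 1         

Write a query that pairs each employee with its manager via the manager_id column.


This is a self-join: employees is joined to a second copy of itself, matching each row's manager_id to another row's id. Use LEFT JOIN so rows with manager_id=NULL are kept.
  - employee 1 (Fiona): manager_id=NULL -> NULL
  - employee 2 (Ivan): manager_id=1 -> Fiona
  - employee 3 (Wendy): manager_id=2 -> Ivan
  - employee 4 (Alice): manager_id=NULL -> NULL
  - employee 5 (Aaron): manager_id=3 -> Wendy
  - employee 6 (Yara): manager_id=1 -> Fiona
  - employee 7 (Pete): manager_id=4 -> Alice
  - employee 8 (Leo): manager_id=5 -> Aaron
  - employee 9 (Xander): manager_id=1 -> Fiona

SQL:
SELECT a.name AS item, b.name AS manager
FROM employees a
LEFT JOIN employees b ON a.manager_id = b.id

Result:
item   | manager
-------+--------
Fiona  | NULL   
Ivan   | Fiona  
Wendy  | Ivan   
Alice  | NULL   
Aaron  | Wendy  
Yara   | Fiona  
Pete   | Alice  
Leo    | Aaron  
Xander | Fiona  


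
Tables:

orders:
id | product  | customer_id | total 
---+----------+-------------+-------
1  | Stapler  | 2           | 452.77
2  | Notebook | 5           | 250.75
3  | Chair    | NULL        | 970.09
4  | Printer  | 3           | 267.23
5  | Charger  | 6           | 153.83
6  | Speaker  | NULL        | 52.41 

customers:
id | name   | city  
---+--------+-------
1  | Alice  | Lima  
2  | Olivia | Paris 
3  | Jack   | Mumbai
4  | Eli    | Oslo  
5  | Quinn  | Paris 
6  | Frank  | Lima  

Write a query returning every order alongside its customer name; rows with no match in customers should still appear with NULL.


LEFT JOIN keeps every row from orders (the left table); where customer_id has no match in customers, the customer columns become NULL. Walk through each order:
  - order 1 (Stapler): customer_id=2 -> matches Olivia
  - order 2 (Notebook): customer_id=5 -> matches Quinn
  - order 3 (Chair): customer_id=NULL, no match -> kept with NULL
  - order 4 (Printer): customer_id=3 -> matches Jack
  - order 5 (Charger): customer_id=6 -> matches Frank
  - order 6 (Speaker): customer_id=NULL, no match -> kept with NULL
All 6 rows appear; 2 have NULL customer.

SQL:
SELECT a.product, b.name AS customer
FROM orders a
LEFT JOIN customers b ON a.customer_id = b.id

Result:
product  | customer
---------+---------
Stapler  | Olivia  
Notebook | Quinn   
Chair    | NULL    
Printer  | Jack    
Charger  | Frank   
Speaker  | NULL    


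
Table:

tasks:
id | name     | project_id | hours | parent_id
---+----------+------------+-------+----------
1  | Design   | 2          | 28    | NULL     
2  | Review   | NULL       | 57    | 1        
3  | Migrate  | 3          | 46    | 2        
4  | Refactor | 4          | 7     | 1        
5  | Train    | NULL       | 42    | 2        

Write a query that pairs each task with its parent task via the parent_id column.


This is a self-join: tasks is joined to a second copy of itself, matching each row's parent_id to another row's id. Use LEFT JOIN so rows with parent_id=NULL are kept.
  - task 1 (Design): parent_id=NULL -> NULL
  - task 2 (Review): parent_id=1 -> Design
  - task 3 (Migrate): parent_id=2 -> Review
  - task 4 (Refactor): parent_id=1 -> Design
  - task 5 (Train): parent_id=2 -> Review

SQL:
SELECT a.name AS item, b.name AS parent
FROM tasks a
LEFT JOIN tasks b ON a.parent_id = b.id

Result:
item     | parent
---------+-------
Design   | NULL  
Review   | Design
Migrate  | Review
Refactor | Design
Train    | Review


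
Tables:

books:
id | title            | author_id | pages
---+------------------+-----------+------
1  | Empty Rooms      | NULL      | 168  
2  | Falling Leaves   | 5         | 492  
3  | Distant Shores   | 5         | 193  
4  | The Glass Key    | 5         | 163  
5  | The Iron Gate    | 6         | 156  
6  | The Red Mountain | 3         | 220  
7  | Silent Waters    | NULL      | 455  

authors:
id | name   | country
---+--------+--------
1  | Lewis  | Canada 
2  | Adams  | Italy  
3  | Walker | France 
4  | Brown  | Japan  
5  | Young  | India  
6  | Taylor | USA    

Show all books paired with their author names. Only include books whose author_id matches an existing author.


INNER JOIN keeps only books rows whose author_id matches an id in authors. Walk through each book:
  - book 1 (Empty Rooms): author_id=NULL, no match -> dropped
  - book 2 (Falling Leaves): author_id=5 -> matches Young
  - book 3 (Distant Shores): author_id=5 -> matches Young
  - book 4 (The Glass Key): author_id=5 -> matches Young
  - book 5 (The Iron Gate): author_id=6 -> matches Taylor
  - book 6 (The Red Mountain): author_id=3 -> matches Walker
  - book 7 (Silent Waters): author_id=NULL, no match -> dropped
So 2 of 7 rows are dropped.

SQL:
SELECT a.title, b.name AS author
FROM books a
INNER JOIN authors b ON a.author_id = b.id

Result:
title            | author
-----------------+-------
Falling Leaves   | Young 
Distant Shores   | Young 
The Glass Key    | Young 
The Iron Gate    | Taylor
The Red Mountain | Walker


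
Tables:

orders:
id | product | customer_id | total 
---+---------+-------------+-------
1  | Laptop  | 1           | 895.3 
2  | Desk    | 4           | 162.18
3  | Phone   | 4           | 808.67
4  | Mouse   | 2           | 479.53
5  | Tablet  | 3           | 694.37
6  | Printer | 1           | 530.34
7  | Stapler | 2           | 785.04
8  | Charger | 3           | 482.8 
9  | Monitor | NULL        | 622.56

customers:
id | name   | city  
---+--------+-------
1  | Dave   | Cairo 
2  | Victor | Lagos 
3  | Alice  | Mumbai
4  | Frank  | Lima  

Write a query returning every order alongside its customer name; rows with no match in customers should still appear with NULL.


LEFT JOIN keeps every row from orders (the left table); where customer_id has no match in customers, the customer columns become NULL. Walk through each order:
  - order 1 (Laptop): customer_id=1 -> matches Dave
  - order 2 (Desk): customer_id=4 -> matches Frank
  - order 3 (Phone): customer_id=4 -> matches Frank
  - order 4 (Mouse): customer_id=2 -> matches Victor
  - order 5 (Tablet): customer_id=3 -> matches Alice
  - order 6 (Printer): customer_id=1 -> matches Dave
  - order 7 (Stapler): customer_id=2 -> matches Victor
  - order 8 (Charger): customer_id=3 -> matches Alice
  - order 9 (Monitor): customer_id=NULL, no match -> kept with NULL
All 9 rows appear; 1 has NULL customer.

SQL:
SELECT a.product, b.name AS customer
FROM orders a
LEFT JOIN customers b ON a.customer_id = b.id

Result:
product | customer
--------+---------
Laptop  | Dave    
Desk    | Frank   
Phone   | Frank   
Mouse   | Victor  
Tablet  | Alice   
Printer | Dave    
Stapler | Victor  
Charger | Alice   
Monitor | NULL    


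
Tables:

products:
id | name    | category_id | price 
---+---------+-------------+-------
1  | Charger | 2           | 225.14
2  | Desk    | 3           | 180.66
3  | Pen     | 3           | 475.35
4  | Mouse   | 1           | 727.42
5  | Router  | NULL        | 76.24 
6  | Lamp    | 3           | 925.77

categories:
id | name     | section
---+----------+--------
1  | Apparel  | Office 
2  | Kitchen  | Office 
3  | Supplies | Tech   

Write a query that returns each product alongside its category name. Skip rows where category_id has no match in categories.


INNER JOIN keeps only products rows whose category_id matches an id in categories. Walk through each product:
  - product 1 (Charger): category_id=2 -> matches Kitchen
  - product 2 (Desk): category_id=3 -> matches Supplies
  - product 3 (Pen): category_id=3 -> matches Supplies
  - product 4 (Mouse): category_id=1 -> matches Apparel
  - product 5 (Router): category_id=NULL, no match -> dropped
  - product 6 (Lamp): category_id=3 -> matches Supplies
So 1 of 6 rows is dropped.

SQL:
SELECT a.name, b.name AS category
FROM products a
INNER JOIN categories b ON a.category_id = b.id

Result:
name    | category
--------+---------
Charger | Kitchen 
Desk    | Supplies
Pen     | Supplies
Mouse   | Apparel 
Lamp    | Supplies


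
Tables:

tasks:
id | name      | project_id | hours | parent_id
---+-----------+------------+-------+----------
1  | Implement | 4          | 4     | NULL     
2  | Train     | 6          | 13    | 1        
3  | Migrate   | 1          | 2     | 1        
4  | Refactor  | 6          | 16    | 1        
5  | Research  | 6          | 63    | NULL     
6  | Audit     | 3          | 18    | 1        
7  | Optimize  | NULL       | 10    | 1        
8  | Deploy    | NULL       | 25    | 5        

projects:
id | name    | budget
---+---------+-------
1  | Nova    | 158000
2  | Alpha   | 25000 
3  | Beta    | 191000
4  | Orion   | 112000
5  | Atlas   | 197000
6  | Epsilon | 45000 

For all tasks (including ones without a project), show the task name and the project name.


LEFT JOIN keeps every row from tasks (the left table); where project_id has no match in projects, the project columns become NULL. Walk through each task:
  - task 1 (Implement): project_id=4 -> matches Orion
  - task 2 (Train): project_id=6 -> matches Epsilon
  - task 3 (Migrate): project_id=1 -> matches Nova
  - task 4 (Refactor): project_id=6 -> matches Epsilon
  - task 5 (Research): project_id=6 -> matches Epsilon
  - task 6 (Audit): project_id=3 -> matches Beta
  - task 7 (Optimize): project_id=NULL, no match -> kept with NULL
  - task 8 (Deploy): project_id=NULL, no match -> kept with NULL
All 8 rows appear; 2 have NULL project.

SQL:
SELECT a.name, b.name AS project
FROM tasks a
LEFT JOIN projects b ON a.project_id = b.id

Result:
name      | project
----------+--------
Implement | Orion  
Train     | Epsilon
Migrate   | Nova   
Refactor  | Epsilon
Research  | Epsilon
Audit     | Beta   
Optimize  | NULL   
Deploy    | NULL   


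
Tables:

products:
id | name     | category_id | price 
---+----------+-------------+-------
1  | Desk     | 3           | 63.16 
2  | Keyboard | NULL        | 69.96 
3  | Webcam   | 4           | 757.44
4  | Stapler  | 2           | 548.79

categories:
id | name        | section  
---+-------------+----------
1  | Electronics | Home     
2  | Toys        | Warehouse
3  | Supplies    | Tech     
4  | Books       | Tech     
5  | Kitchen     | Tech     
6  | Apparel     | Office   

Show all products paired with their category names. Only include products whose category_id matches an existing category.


INNER JOIN keeps only products rows whose category_id matches an id in categories. Walk through each product:
  - product 1 (Desk): category_id=3 -> matches Supplies
  - product 2 (Keyboard): category_id=NULL, no match -> dropped
  - product 3 (Webcam): category_id=4 -> matches Books
  - product 4 (Stapler): category_id=2 -> matches Toys
So 1 of 4 rows is dropped.

SQL:
SELECT a.name, b.name AS category
FROM products a
INNER JOIN categories b ON a.category_id = b.id

Result:
name    | category
--------+---------
Desk    | Supplies
Webcam  | Books   
Stapler | Toys    


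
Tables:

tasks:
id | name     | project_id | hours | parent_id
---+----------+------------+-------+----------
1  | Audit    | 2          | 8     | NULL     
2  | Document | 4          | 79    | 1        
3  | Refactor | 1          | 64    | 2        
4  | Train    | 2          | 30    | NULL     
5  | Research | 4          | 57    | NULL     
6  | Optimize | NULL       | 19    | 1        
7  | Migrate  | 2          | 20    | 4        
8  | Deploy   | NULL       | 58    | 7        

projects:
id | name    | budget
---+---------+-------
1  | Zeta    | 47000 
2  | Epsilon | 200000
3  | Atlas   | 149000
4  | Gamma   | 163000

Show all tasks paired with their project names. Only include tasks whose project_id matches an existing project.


INNER JOIN keeps only tasks rows whose project_id matches an id in projects. Walk through each task:
  - task 1 (Audit): project_id=2 -> matches Epsilon
  - task 2 (Document): project_id=4 -> matches Gamma
  - task 3 (Refactor): project_id=1 -> matches Zeta
  - task 4 (Train): project_id=2 -> matches Epsilon
  - task 5 (Research): project_id=4 -> matches Gamma
  - task 6 (Optimize): project_id=NULL, no match -> dropped
  - task 7 (Migrate): project_id=2 -> matches Epsilon
  - task 8 (Deploy): project_id=NULL, no match -> dropped
So 2 of 8 rows are dropped.

SQL:
SELECT a.name, b.name AS project
FROM tasks a
INNER JOIN projects b ON a.project_id = b.id

Result:
name     | project
---------+--------
Audit    | Epsilon
Document | Gamma  
Refactor | Zeta   
Train    | Epsilon
Research | Gamma  
Migrate  | Epsilon


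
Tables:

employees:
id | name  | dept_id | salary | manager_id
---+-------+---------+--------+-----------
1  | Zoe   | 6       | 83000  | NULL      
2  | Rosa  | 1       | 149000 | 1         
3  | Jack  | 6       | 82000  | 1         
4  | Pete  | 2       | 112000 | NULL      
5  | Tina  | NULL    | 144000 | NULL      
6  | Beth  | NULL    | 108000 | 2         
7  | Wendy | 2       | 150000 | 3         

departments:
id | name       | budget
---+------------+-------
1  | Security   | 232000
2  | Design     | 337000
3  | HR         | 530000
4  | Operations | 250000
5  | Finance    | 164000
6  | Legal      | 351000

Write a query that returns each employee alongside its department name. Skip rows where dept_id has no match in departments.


INNER JOIN keeps only employees rows whose dept_id matches an id in departments. Walk through each employee:
  - employee 1 (Zoe): dept_id=6 -> matches Legal
  - employee 2 (Rosa): dept_id=1 -> matches Security
  - employee 3 (Jack): dept_id=6 -> matches Legal
  - employee 4 (Pete): dept_id=2 -> matches Design
  - employee 5 (Tina): dept_id=NULL, no match -> dropped
  - employee 6 (Beth): dept_id=NULL, no match -> dropped
  - employee 7 (Wendy): dept_id=2 -> matches Design
So 2 of 7 rows are dropped.

SQL:
SELECT a.name, b.name AS department
FROM employees a
INNER JOIN departments b ON a.dept_id = b.id

Result:
name  | department
------+-----------
Zoe   | Legal     
Rosa  | Security  
Jack  | Legal     
Pete  | Design    
Wendy | Design    


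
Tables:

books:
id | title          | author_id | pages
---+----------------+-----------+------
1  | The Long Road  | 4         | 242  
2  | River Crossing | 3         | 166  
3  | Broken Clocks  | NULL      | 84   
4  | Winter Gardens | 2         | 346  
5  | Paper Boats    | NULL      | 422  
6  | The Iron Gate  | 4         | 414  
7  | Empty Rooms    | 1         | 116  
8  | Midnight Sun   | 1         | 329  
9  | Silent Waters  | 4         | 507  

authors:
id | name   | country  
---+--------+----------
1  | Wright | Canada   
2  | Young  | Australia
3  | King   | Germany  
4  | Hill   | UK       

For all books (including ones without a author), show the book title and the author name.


LEFT JOIN keeps every row from books (the left table); where author_id has no match in authors, the author columns become NULL. Walk through each book:
  - book 1 (The Long Road): author_id=4 -> matches Hill
  - book 2 (River Crossing): author_id=3 -> matches King
  - book 3 (Broken Clocks): author_id=NULL, no match -> kept with NULL
  - book 4 (Winter Gardens): author_id=2 -> matches Young
  - book 5 (Paper Boats): author_id=NULL, no match -> kept with NULL
  - book 6 (The Iron Gate): author_id=4 -> matches Hill
  - book 7 (Empty Rooms): author_id=1 -> matches Wright
  - book 8 (Midnight Sun): author_id=1 -> matches Wright
  - book 9 (Silent Waters): author_id=4 -> matches Hill
All 9 rows appear; 2 have NULL author.

SQL:
SELECT a.title, b.name AS author
FROM books a
LEFT JOIN authors b ON a.author_id = b.id

Result:
title          | author
---------------+-------
The Long Road  | Hill  
River Crossing | King  
Broken Clocks  | NULL  
Winter Gardens | Young 
Paper Boats    | NULL  
The Iron Gate  | Hill  
Empty Rooms    | Wright
Midnight Sun   | Wright
Silent Waters  | Hill  


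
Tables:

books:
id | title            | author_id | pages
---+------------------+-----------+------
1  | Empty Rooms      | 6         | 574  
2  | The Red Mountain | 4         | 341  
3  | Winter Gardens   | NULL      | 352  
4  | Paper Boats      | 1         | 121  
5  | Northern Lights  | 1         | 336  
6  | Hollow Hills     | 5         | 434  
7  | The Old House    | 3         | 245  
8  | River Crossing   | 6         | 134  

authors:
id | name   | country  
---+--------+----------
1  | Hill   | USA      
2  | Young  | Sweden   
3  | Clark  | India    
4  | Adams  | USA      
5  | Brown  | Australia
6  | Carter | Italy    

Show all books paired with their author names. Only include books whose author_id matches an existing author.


INNER JOIN keeps only books rows whose author_id matches an id in authors. Walk through each book:
  - book 1 (Empty Rooms): author_id=6 -> matches Carter
  - book 2 (The Red Mountain): author_id=4 -> matches Adams
  - book 3 (Winter Gardens): author_id=NULL, no match -> dropped
  - book 4 (Paper Boats): author_id=1 -> matches Hill
  - book 5 (Northern Lights): author_id=1 -> matches Hill
  - book 6 (Hollow Hills): author_id=5 -> matches Brown
  - book 7 (The Old House): author_id=3 -> matches Clark
  - book 8 (River Crossing): author_id=6 -> matches Carter
So 1 of 8 rows is dropped.

SQL:
SELECT a.title, b.name AS author
FROM books a
INNER JOIN authors b ON a.author_id = b.id

Result:
title            | author
-----------------+-------
Empty Rooms      | Carter
The Red Mountain | Adams 
Paper Boats      | Hill  
Northern Lights  | Hill  
Hollow Hills     | Brown 
The Old House    | Clark 
River Crossing   | Carter


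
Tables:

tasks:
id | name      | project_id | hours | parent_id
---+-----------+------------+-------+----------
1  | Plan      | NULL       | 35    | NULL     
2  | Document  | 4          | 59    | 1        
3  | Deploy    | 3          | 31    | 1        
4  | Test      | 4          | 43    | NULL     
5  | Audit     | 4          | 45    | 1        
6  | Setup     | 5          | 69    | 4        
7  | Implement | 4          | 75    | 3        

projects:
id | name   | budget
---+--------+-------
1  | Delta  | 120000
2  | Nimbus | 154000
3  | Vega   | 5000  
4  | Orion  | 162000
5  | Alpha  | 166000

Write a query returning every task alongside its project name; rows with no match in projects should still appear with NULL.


LEFT JOIN keeps every row from tasks (the left table); where project_id has no match in projects, the project columns become NULL. Walk through each task:
  - task 1 (Plan): project_id=NULL, no match -> kept with NULL
  - task 2 (Document): project_id=4 -> matches Orion
  - task 3 (Deploy): project_id=3 -> matches Vega
  - task 4 (Test): project_id=4 -> matches Orion
  - task 5 (Audit): project_id=4 -> matches Orion
  - task 6 (Setup): project_id=5 -> matches Alpha
  - task 7 (Implement): project_id=4 -> matches Orion
All 7 rows appear; 1 has NULL project.

SQL:
SELECT a.name, b.name AS project
FROM tasks a
LEFT JOIN projects b ON a.project_id = b.id

Result:
name      | project
----------+--------
Plan      | NULL   
Document  | Orion  
Deploy    | Vega   
Test      | Orion  
Audit     | Orion  
Setup     | Alpha  
Implement | Orion  


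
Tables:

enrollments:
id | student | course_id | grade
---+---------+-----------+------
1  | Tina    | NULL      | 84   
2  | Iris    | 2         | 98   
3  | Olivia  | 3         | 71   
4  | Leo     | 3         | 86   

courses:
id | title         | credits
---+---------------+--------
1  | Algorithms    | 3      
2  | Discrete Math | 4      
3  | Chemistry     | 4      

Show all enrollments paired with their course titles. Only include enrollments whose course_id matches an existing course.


INNER JOIN keeps only enrollments rows whose course_id matches an id in courses. Walk through each enrollment:
  - enrollment 1 (Tina): course_id=NULL, no match -> dropped
  - enrollment 2 (Iris): course_id=2 -> matches Discrete Math
  - enrollment 3 (Olivia): course_id=3 -> matches Chemistry
  - enrollment 4 (Leo): course_id=3 -> matches Chemistry
So 1 of 4 rows is dropped.

SQL:
SELECT a.student, b.title AS course
FROM enrollments a
INNER JOIN courses b ON a.course_id = b.id

Result:
student | course       
--------+--------------
Iris    | Discrete Math
Olivia  | Chemistry    
Leo     | Chemistry    


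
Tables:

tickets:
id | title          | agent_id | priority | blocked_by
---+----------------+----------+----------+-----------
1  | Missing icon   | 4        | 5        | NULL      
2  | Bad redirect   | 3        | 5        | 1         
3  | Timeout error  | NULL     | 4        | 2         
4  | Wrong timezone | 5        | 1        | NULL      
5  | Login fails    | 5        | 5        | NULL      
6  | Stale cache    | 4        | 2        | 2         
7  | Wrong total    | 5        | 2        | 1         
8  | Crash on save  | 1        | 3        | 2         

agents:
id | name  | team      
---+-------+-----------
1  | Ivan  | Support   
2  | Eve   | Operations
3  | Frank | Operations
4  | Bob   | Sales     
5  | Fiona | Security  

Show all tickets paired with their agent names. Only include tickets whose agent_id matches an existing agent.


INNER JOIN keeps only tickets rows whose agent_id matches an id in agents. Walk through each ticket:
  - ticket 1 (Missing icon): agent_id=4 -> matches Bob
  - ticket 2 (Bad redirect): agent_id=3 -> matches Frank
  - ticket 3 (Timeout error): agent_id=NULL, no match -> dropped
  - ticket 4 (Wrong timezone): agent_id=5 -> matches Fiona
  - ticket 5 (Login fails): agent_id=5 -> matches Fiona
  - ticket 6 (Stale cache): agent_id=4 -> matches Bob
  - ticket 7 (Wrong total): agent_id=5 -> matches Fiona
  - ticket 8 (Crash on save): agent_id=1 -> matches Ivan
So 1 of 8 rows is dropped.

SQL:
SELECT a.title, b.name AS agent
FROM tickets a
INNER JOIN agents b ON a.agent_id = b.id

Result:
title          | agent
---------------+------
Missing icon   | Bob  
Bad redirect   | Frank
Wrong timezone | Fiona
Login fails    | Fiona
Stale cache    | Bob  
Wrong total    | Fiona
Crash on save  | Ivan 


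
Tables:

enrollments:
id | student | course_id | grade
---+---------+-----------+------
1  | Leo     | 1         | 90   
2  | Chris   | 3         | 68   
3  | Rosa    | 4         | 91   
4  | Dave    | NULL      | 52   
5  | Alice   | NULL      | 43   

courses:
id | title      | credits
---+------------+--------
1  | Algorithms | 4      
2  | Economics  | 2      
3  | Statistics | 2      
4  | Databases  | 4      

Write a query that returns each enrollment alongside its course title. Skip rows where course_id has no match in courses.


INNER JOIN keeps only enrollments rows whose course_id matches an id in courses. Walk through each enrollment:
  - enrollment 1 (Leo): course_id=1 -> matches Algorithms
  - enrollment 2 (Chris): course_id=3 -> matches Statistics
  - enrollment 3 (Rosa): course_id=4 -> matches Databases
  - enrollment 4 (Dave): course_id=NULL, no match -> dropped
  - enrollment 5 (Alice): course_id=NULL, no match -> dropped
So 2 of 5 rows are dropped.

SQL:
SELECT a.student, b.title AS course
FROM enrollments a
INNER JOIN courses b ON a.course_id = b.id

Result:
student | course    
--------+-----------
Leo     | Algorithms
Chris   | Statistics
Rosa    | Databases 


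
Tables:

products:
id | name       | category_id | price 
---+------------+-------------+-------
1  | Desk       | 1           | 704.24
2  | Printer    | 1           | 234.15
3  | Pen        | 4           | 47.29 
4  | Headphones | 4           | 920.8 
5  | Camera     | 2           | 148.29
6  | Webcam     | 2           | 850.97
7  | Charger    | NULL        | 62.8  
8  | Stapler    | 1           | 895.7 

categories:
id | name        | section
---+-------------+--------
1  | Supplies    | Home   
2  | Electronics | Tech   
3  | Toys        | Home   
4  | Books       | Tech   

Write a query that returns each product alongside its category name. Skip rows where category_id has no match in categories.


INNER JOIN keeps only products rows whose category_id matches an id in categories. Walk through each product:
  - product 1 (Desk): category_id=1 -> matches Supplies
  - product 2 (Printer): category_id=1 -> matches Supplies
  - product 3 (Pen): category_id=4 -> matches Books
  - product 4 (Headphones): category_id=4 -> matches Books
  - product 5 (Camera): category_id=2 -> matches Electronics
  - product 6 (Webcam): category_id=2 -> matches Electronics
  - product 7 (Charger): category_id=NULL, no match -> dropped
  - product 8 (Stapler): category_id=1 -> matches Supplies
So 1 of 8 rows is dropped.

SQL:
SELECT a.name, b.name AS category
FROM products a
INNER JOIN categories b ON a.category_id = b.id

Result:
name       | category   
-----------+------------
Desk       | Supplies   
Printer    | Supplies   
Pen        | Books      
Headphones | Books      
Camera     | Electronics
Webcam     | Electronics
Stapler    | Supplies   


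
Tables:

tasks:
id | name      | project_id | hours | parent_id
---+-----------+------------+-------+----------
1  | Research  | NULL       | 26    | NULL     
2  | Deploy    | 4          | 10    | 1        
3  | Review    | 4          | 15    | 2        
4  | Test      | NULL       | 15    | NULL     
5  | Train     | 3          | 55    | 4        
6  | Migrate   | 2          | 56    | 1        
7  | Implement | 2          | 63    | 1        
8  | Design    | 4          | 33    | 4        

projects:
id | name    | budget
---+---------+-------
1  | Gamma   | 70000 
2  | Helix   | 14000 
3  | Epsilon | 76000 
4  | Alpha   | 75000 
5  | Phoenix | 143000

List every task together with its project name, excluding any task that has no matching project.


INNER JOIN keeps only tasks rows whose project_id matches an id in projects. Walk through each task:
  - task 1 (Research): project_id=NULL, no match -> dropped
  - task 2 (Deploy): project_id=4 -> matches Alpha
  - task 3 (Review): project_id=4 -> matches Alpha
  - task 4 (Test): project_id=NULL, no match -> dropped
  - task 5 (Train): project_id=3 -> matches Epsilon
  - task 6 (Migrate): project_id=2 -> matches Helix
  - task 7 (Implement): project_id=2 -> matches Helix
  - task 8 (Design): project_id=4 -> matches Alpha
So 2 of 8 rows are dropped.

SQL:
SELECT a.name, b.name AS project
FROM tasks a
INNER JOIN projects b ON a.project_id = b.id

Result:
name      | project
----------+--------
Deploy    | Alpha  
Review    | Alpha  
Train     | Epsilon
Migrate   | Helix  
Implement | Helix  
Design    | Alpha  


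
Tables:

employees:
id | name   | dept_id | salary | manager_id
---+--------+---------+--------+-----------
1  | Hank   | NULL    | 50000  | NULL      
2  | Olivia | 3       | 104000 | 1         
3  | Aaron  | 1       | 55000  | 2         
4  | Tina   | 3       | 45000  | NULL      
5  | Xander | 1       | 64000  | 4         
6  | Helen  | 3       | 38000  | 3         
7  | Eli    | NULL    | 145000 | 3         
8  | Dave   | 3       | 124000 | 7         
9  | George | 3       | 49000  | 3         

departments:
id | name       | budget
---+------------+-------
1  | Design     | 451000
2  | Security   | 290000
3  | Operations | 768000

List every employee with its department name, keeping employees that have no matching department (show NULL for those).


LEFT JOIN keeps every row from employees (the left table); where dept_id has no match in departments, the department columns become NULL. Walk through each employee:
  - employee 1 (Hank): dept_id=NULL, no match -> kept with NULL
  - employee 2 (Olivia): dept_id=3 -> matches Operations
  - employee 3 (Aaron): dept_id=1 -> matches Design
  - employee 4 (Tina): dept_id=3 -> matches Operations
  - employee 5 (Xander): dept_id=1 -> matches Design
  - employee 6 (Helen): dept_id=3 -> matches Operations
  - employee 7 (Eli): dept_id=NULL, no match -> kept with NULL
  - employee 8 (Dave): dept_id=3 -> matches Operations
  - employee 9 (George): dept_id=3 -> matches Operations
All 9 rows appear; 2 have NULL department.

SQL:
SELECT a.name, b.name AS department
FROM employees a
LEFT JOIN departments b ON a.dept_id = b.id

Result:
name   | department
-------+-----------
Hank   | NULL      
Olivia | Operations
Aaron  | Design    
Tina   | Operations
Xander | Design    
Helen  | Operations
Eli    | NULL      
Dave   | Operations
George | Operations


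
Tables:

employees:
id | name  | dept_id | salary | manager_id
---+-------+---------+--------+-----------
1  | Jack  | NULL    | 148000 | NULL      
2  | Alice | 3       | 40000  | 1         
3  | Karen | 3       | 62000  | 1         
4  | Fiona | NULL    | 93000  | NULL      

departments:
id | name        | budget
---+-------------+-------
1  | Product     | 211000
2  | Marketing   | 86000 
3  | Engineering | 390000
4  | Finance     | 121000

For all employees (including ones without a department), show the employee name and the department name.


LEFT JOIN keeps every row from employees (the left table); where dept_id has no match in departments, the department columns become NULL. Walk through each employee:
  - employee 1 (Jack): dept_id=NULL, no match -> kept with NULL
  - employee 2 (Alice): dept_id=3 -> matches Engineering
  - employee 3 (Karen): dept_id=3 -> matches Engineering
  - employee 4 (Fiona): dept_id=NULL, no match -> kept with NULL
All 4 rows appear; 2 have NULL department.

SQL:
SELECT a.name, b.name AS department
FROM employees a
LEFT JOIN departments b ON a.dept_id = b.id

Result:
name  | department 
------+------------
Jack  | NULL       
Alice | Engineering
Karen | Engineering
Fiona | NULL       


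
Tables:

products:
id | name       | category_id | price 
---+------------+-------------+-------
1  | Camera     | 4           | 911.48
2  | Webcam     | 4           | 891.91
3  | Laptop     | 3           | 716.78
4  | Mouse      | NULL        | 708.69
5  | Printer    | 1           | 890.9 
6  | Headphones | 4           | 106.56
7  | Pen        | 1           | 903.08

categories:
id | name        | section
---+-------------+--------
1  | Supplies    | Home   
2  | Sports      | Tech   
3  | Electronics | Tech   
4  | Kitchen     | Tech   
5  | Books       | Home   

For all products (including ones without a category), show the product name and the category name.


LEFT JOIN keeps every row from products (the left table); where category_id has no match in categories, the category columns become NULL. Walk through each product:
  - product 1 (Camera): category_id=4 -> matches Kitchen
  - product 2 (Webcam): category_id=4 -> matches Kitchen
  - product 3 (Laptop): category_id=3 -> matches Electronics
  - product 4 (Mouse): category_id=NULL, no match -> kept with NULL
  - product 5 (Printer): category_id=1 -> matches Supplies
  - product 6 (Headphones): category_id=4 -> matches Kitchen
  - product 7 (Pen): category_id=1 -> matches Supplies
All 7 rows appear; 1 has NULL category.

SQL:
SELECT a.name, b.name AS category
FROM products a
LEFT JOIN categories b ON a.category_id = b.id

Result:
name       | category   
-----------+------------
Camera     | Kitchen    
Webcam     | Kitchen    
Laptop     | Electronics
Mouse      | NULL       
Printer    | Supplies   
Headphones | Kitchen    
Pen        | Supplies   
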